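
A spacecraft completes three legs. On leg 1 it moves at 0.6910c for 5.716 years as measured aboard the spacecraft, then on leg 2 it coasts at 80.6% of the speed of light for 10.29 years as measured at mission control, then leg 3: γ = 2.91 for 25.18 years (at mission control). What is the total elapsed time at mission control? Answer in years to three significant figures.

Leg 1: γ = 1/√(1 − 0.6910²) = 1/√0.5225 = 1.383; Δt_1 = 1.383 × 5.716 = 7.908 years.
Leg 2: 10.29 years is already measured at mission control.
Leg 3: 25.18 years is already measured at mission control.
Total: 7.908 + 10.29 + 25.18 years.

Δt = 43.4 years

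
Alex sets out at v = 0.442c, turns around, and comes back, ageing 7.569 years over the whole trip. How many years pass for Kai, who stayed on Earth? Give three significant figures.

Δt = 8.44 years

γ = 1/√(1 − 0.442²) = 1/√0.8046 = 1.115
Earth-frame duration is the dilated interval: Δt = γτ = 1.115 × 7.569 years.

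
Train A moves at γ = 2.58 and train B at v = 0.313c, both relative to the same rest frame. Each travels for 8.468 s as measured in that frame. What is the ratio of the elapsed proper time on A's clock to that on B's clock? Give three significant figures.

A: γ = 2.58. B: γ = 1/√(1 − 0.313²) = 1/√0.9020 = 1.053.
τ_A/τ_B = γ_B/γ_A = 1.053/2.580 = 0.4081, so τ_A/τ_B = 0.4081.

τ_A/τ_B = 0.408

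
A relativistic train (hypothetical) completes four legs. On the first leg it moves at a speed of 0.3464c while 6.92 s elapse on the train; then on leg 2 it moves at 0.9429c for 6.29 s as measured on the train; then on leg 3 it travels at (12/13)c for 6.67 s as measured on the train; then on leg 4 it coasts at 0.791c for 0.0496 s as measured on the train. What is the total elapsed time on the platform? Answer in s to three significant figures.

Leg 1: γ = 1/√(1 − 0.3464²) = 1/√0.8800 = 1.066; Δt_1 = 1.066 × 6.92 = 7.377 s.
Leg 2: γ = 1/√(1 − 0.9429²) = 1/√0.1109 = 3.002; Δt_2 = 3.002 × 6.29 = 18.88 s.
Leg 3: γ = 1/√(1 − (12/13)²) = 13/5 = 2.600; Δt_3 = 2.600 × 6.67 = 17.34 s.
Leg 4: γ = 1/√(1 − 0.791²) = 1/√0.3743 = 1.634; Δt_4 = 1.634 × 0.0496 = 0.08107 s.
Total: 7.377 + 18.88 + 17.34 + 0.08107 s.

Δt = 43.7 s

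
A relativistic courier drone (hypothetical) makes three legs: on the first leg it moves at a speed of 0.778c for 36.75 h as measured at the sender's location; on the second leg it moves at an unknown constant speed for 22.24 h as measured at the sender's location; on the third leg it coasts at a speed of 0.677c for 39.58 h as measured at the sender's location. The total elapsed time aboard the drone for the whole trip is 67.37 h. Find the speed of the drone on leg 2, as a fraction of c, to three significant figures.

Leg 1: γ = 1/√(1 − 0.778²) = 1/√0.3947 = 1.592; τ_1 = 36.75/1.592 = 23.09 h.
Leg 2: speed unknown; τ_2 = 22.24/γ_2.
Leg 3: γ = 1/√(1 − 0.677²) = 1/√0.5417 = 1.359; τ_3 = 39.58/1.359 = 29.13 h.
Total proper time: 23.09 + τ_2 + 29.13 = 67.37, so τ_2 = 67.37 − 52.22 = 15.15 h.
γ_2 = 22.24/15.15 = 1.468; β = √(1 − 1/γ²) = √0.5359.

β = 0.732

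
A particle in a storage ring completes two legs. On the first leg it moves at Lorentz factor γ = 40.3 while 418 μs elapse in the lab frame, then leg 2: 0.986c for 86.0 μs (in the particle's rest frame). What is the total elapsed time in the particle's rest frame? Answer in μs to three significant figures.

Leg 1: γ = 40.3; τ_1 = 418/40.30 = 10.37 μs.
Leg 2: 86.0 μs is already measured in the particle's rest frame.
Total: 10.37 + 86.00 μs.

τ = 96.4 μs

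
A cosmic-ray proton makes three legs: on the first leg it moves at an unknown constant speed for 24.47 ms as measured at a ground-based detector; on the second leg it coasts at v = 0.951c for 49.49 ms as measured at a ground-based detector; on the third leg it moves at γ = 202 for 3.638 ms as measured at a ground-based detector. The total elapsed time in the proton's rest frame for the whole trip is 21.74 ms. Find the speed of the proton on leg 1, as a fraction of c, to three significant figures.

Leg 1: speed unknown; τ_1 = 24.47/γ_1.
Leg 2: γ = 1/√(1 − 0.951²) = 1/√0.09560 = 3.234; τ_2 = 49.49/3.234 = 15.30 ms.
Leg 3: γ = 202; τ_3 = 3.638/202.0 = 0.01801 ms.
Total proper time: τ_1 + 15.30 + 0.01801 = 21.74, so τ_1 = 21.74 − 15.32 = 6.420 ms.
γ_1 = 24.47/6.420 = 3.811; β = √(1 − 1/γ²) = √0.9312.

β = 0.965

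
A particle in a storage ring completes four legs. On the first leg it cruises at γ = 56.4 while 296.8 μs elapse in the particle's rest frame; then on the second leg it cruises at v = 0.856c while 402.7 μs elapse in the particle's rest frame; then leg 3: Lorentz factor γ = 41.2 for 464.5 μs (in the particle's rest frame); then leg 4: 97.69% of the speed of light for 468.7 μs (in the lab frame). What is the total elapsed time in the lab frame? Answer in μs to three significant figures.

Leg 1: γ = 56.4; Δt_1 = 56.40 × 296.8 = 1.674×10⁴ μs.
Leg 2: γ = 1/√(1 − 0.856²) = 1/√0.2673 = 1.934; Δt_2 = 1.934 × 402.7 = 779.0 μs.
Leg 3: γ = 41.2; Δt_3 = 41.20 × 464.5 = 1.914×10⁴ μs.
Leg 4: 468.7 μs is already measured in the lab frame.
Total: 1.674×10⁴ + 779.0 + 1.914×10⁴ + 468.7 μs.

Δt = 3.71×10⁴ μs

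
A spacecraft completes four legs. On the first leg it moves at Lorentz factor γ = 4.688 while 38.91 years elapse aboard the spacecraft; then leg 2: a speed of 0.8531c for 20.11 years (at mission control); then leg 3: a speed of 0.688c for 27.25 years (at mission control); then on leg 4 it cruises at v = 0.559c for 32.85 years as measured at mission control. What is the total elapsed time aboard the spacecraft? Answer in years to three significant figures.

Leg 1: 38.91 years is already measured aboard the spacecraft.
Leg 2: γ = 1/√(1 − 0.8531²) = 1/√0.2722 = 1.917; τ_2 = 20.11/1.917 = 10.49 years.
Leg 3: γ = 1/√(1 − 0.688²) = 1/√0.5267 = 1.378; τ_3 = 27.25/1.378 = 19.78 years.
Leg 4: γ = 1/√(1 − 0.559²) = 1/√0.6875 = 1.206; τ_4 = 32.85/1.206 = 27.24 years.
Total: 38.91 + 10.49 + 19.78 + 27.24 years.

τ = 96.4 years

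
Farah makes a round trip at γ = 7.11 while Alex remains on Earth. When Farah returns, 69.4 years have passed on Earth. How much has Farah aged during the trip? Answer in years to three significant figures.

γ = 7.11
Farah's clock measures proper time along the trip: τ = Δt/γ = 69.4/7.110 years.

τ = 9.76 years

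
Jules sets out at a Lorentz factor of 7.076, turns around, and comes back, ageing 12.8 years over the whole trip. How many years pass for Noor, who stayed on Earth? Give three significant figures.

Δt = 90.6 years

γ = 7.076
Earth-frame duration is the dilated interval: Δt = γτ = 7.076 × 12.8 years.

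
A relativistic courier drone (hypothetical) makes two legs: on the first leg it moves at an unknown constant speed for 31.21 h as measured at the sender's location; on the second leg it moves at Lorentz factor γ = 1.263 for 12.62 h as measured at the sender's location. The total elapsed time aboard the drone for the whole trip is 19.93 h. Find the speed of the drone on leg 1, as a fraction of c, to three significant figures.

Leg 1: speed unknown; τ_1 = 31.21/γ_1.
Leg 2: γ = 1.263; τ_2 = 12.62/1.263 = 9.992 h.
Total proper time: τ_1 + 9.992 = 19.93, so τ_1 = 19.93 − 9.992 = 9.938 h.
γ_1 = 31.21/9.938 = 3.140; β = √(1 − 1/γ²) = √0.8986.

β = 0.948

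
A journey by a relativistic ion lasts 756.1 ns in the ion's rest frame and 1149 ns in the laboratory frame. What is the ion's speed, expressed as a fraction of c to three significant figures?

The proper time is measured in the ion's rest frame (both events occur at the ion's location); Δt is measured in the laboratory frame. γ = Δt/τ = 1149/756.1 = 1.520.
β = √(1 − 1/γ²) = √(1 − 0.4330) = √0.5670

β = 0.753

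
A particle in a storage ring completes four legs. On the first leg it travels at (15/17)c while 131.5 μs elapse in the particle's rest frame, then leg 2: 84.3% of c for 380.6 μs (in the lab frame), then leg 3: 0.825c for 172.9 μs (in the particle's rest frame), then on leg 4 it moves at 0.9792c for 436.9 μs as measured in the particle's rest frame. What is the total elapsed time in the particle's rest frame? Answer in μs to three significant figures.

τ = 946 μs

Leg 1: 131.5 μs is already measured in the particle's rest frame.
Leg 2: β = 0.843; γ = 1/√(1 − 0.843²) = 1/√0.2894 = 1.859; τ_2 = 380.6/1.859 = 204.7 μs.
Leg 3: 172.9 μs is already measured in the particle's rest frame.
Leg 4: 436.9 μs is already measured in the particle's rest frame.
Total: 131.5 + 204.7 + 172.9 + 436.9 μs.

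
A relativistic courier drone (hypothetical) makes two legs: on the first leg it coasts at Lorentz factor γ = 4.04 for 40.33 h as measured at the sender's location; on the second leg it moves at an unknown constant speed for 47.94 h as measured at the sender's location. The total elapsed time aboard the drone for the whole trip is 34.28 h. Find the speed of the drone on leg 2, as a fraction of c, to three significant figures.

Leg 1: γ = 4.04; τ_1 = 40.33/4.040 = 9.983 h.
Leg 2: speed unknown; τ_2 = 47.94/γ_2.
Total proper time: 9.983 + τ_2 = 34.28, so τ_2 = 34.28 − 9.983 = 24.30 h.
γ_2 = 47.94/24.30 = 1.973; β = √(1 − 1/γ²) = √0.7431.

β = 0.862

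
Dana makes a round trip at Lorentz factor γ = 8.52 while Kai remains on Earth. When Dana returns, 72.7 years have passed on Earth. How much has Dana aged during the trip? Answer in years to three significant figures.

τ = 8.53 years

γ = 8.52
Dana's clock measures proper time along the trip: τ = Δt/γ = 72.7/8.520 years.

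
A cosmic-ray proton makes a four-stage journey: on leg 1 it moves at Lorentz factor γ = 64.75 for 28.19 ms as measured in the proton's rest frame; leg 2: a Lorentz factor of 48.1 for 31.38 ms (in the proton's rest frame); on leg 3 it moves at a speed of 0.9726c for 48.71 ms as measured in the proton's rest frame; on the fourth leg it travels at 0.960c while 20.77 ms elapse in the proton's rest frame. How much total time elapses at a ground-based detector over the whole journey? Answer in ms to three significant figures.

Δt = 3620 ms

Leg 1: γ = 64.75; Δt_1 = 64.75 × 28.19 = 1825 ms.
Leg 2: γ = 48.1; Δt_2 = 48.10 × 31.38 = 1509 ms.
Leg 3: γ = 1/√(1 − 0.9726²) = 1/√0.05405 = 4.301; Δt_3 = 4.301 × 48.71 = 209.5 ms.
Leg 4: γ = 1/√(1 − 0.960²) = 25/7 ≈ 3.571; Δt_4 = 3.571 × 20.77 = 74.18 ms.
Total: 1825 + 1509 + 209.5 + 74.18 ms.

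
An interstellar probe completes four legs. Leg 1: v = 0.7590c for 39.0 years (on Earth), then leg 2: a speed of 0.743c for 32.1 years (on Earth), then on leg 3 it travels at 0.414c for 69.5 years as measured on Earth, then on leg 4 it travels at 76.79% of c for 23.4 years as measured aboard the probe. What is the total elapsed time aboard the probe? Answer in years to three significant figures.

Leg 1: γ = 1/√(1 − 0.7590²) = 1/√0.4239 = 1.536; τ_1 = 39.0/1.536 = 25.39 years.
Leg 2: γ = 1/√(1 − 0.743²) = 1/√0.4480 = 1.494; τ_2 = 32.1/1.494 = 21.48 years.
Leg 3: γ = 1/√(1 − 0.414²) = 1/√0.8286 = 1.099; τ_3 = 69.5/1.099 = 63.26 years.
Leg 4: 23.4 years is already measured aboard the probe.
Total: 25.39 + 21.48 + 63.26 + 23.40 years.

τ = 134 years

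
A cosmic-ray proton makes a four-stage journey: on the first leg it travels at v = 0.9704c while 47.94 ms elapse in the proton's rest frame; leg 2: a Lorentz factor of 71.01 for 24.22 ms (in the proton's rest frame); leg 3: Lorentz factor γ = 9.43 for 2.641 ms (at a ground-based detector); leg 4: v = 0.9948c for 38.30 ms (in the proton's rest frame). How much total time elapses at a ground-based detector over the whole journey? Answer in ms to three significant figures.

Leg 1: γ = 1/√(1 − 0.9704²) = 1/√0.05832 = 4.141; Δt_1 = 4.141 × 47.94 = 198.5 ms.
Leg 2: γ = 71.01; Δt_2 = 71.01 × 24.22 = 1720 ms.
Leg 3: 2.641 ms is already measured at a ground-based detector.
Leg 4: γ = 1/√(1 − 0.9948²) = 1/√0.01037 = 9.819; Δt_4 = 9.819 × 38.30 = 376.1 ms.
Total: 198.5 + 1720 + 2.641 + 376.1 ms.

Δt = 2300 ms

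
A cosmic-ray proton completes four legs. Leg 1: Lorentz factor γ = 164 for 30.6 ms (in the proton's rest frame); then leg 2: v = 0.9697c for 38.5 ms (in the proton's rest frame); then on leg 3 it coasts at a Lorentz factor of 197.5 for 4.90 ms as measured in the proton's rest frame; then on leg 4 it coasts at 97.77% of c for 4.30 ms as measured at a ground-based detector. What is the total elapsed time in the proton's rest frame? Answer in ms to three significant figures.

Leg 1: 30.6 ms is already measured in the proton's rest frame.
Leg 2: 38.5 ms is already measured in the proton's rest frame.
Leg 3: 4.90 ms is already measured in the proton's rest frame.
Leg 4: β = 0.9777; γ = 1/√(1 − 0.9777²) = 1/√0.04410 = 4.762; τ_4 = 4.30/4.762 = 0.9030 ms.
Total: 30.60 + 38.50 + 4.900 + 0.9030 ms.

τ = 74.9 ms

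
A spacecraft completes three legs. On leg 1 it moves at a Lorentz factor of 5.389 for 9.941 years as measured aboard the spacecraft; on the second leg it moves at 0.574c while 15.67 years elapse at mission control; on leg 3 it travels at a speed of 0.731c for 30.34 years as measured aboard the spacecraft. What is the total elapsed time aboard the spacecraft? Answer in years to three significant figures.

Leg 1: 9.941 years is already measured aboard the spacecraft.
Leg 2: γ = 1/√(1 − 0.574²) = 1/√0.6705 = 1.221; τ_2 = 15.67/1.221 = 12.83 years.
Leg 3: 30.34 years is already measured aboard the spacecraft.
Total: 9.941 + 12.83 + 30.34 years.

τ = 53.1 years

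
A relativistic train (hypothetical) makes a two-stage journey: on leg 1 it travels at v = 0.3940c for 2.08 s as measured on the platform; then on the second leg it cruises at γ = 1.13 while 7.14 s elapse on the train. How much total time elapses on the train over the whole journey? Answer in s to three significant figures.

τ = 9.05 s

Leg 1: γ = 1/√(1 − 0.3940²) = 1/√0.8448 = 1.088; τ_1 = 2.08/1.088 = 1.912 s.
Leg 2: 7.14 s is already measured on the train.
Total: 1.912 + 7.140 s.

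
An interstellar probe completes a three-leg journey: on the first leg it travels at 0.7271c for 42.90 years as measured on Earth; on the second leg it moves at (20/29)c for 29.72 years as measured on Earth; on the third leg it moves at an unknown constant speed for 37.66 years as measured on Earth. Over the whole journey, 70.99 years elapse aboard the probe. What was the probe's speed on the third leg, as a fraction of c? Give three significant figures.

β = 0.847

Leg 1: γ = 1/√(1 − 0.7271²) = 1/√0.4713 = 1.457; τ_1 = 42.90/1.457 = 29.45 years.
Leg 2: γ = 1/√(1 − (20/29)²) = 29/21 ≈ 1.381; τ_2 = 29.72/1.381 = 21.52 years.
Leg 3: speed unknown; τ_3 = 37.66/γ_3.
Total proper time: 29.45 + 21.52 + τ_3 = 70.99, so τ_3 = 70.99 − 50.97 = 20.02 years.
γ_3 = 37.66/20.02 = 1.881; β = √(1 − 1/γ²) = √0.7175.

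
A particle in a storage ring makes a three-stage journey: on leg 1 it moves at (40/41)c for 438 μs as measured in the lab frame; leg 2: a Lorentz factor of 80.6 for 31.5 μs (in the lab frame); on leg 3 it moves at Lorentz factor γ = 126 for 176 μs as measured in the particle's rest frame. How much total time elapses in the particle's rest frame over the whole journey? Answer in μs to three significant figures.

Leg 1: γ = 1/√(1 − (40/41)²) = 41/9 ≈ 4.556; τ_1 = 438/4.556 = 96.15 μs.
Leg 2: γ = 80.6; τ_2 = 31.5/80.60 = 0.3908 μs.
Leg 3: 176 μs is already measured in the particle's rest frame.
Total: 96.15 + 0.3908 + 176.0 μs.

τ = 273 μs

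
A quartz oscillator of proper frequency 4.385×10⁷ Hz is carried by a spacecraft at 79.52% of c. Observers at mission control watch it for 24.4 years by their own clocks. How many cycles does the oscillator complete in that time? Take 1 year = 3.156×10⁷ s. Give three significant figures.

N = 2.05×10¹⁶

β = 0.7952; γ = 1/√(1 − 0.7952²) = 1/√0.3677 = 1.649
During 24.4 years of lab time, the oscillator's proper time advances by τ = Δt/γ = 24.4/1.649 = 14.79 years = 4.669×10⁸ s.
N = f × τ = 4.385×10⁷ × 4.669×10⁸ = 2.047×10¹⁶.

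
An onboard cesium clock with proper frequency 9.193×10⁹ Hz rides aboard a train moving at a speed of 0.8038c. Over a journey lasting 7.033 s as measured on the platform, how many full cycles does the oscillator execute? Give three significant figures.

γ = 1/√(1 − 0.8038²) = 1/√0.3539 = 1.681
The oscillator's own cycle count is N = f × τ where τ is the proper time on the train. τ = Δt/γ = 7.033/1.681 = 4.184 s = 4.184×10⁰ s.
N = 9.193×10⁹ × 4.184×10⁰ = 3.846×10¹⁰.

N = 3.85×10¹⁰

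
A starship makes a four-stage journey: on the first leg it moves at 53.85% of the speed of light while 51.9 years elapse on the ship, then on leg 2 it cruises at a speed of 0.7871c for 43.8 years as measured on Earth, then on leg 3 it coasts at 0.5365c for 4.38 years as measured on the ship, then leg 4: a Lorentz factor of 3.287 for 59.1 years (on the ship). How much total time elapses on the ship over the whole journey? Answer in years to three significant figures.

τ = 142 years

Leg 1: 51.9 years is already measured on the ship.
Leg 2: γ = 1/√(1 − 0.7871²) = 1/√0.3805 = 1.621; τ_2 = 43.8/1.621 = 27.02 years.
Leg 3: 4.38 years is already measured on the ship.
Leg 4: 59.1 years is already measured on the ship.
Total: 51.90 + 27.02 + 4.380 + 59.10 years.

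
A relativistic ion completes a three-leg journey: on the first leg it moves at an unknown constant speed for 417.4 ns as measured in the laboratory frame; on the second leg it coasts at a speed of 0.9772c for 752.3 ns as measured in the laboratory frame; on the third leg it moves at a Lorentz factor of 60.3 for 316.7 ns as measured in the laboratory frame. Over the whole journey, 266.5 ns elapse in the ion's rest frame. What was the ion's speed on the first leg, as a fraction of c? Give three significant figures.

β = 0.970

Leg 1: speed unknown; τ_1 = 417.4/γ_1.
Leg 2: γ = 1/√(1 − 0.9772²) = 1/√0.04508 = 4.710; τ_2 = 752.3/4.710 = 159.7 ns.
Leg 3: γ = 60.3; τ_3 = 316.7/60.30 = 5.252 ns.
Total proper time: τ_1 + 159.7 + 5.252 = 266.5, so τ_1 = 266.5 − 165.0 = 101.5 ns.
γ_1 = 417.4/101.5 = 4.112; β = √(1 − 1/γ²) = √0.9408.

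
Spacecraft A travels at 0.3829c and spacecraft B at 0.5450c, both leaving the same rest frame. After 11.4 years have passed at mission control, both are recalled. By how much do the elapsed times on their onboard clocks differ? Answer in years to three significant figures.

|τ_A − τ_B| = 0.973 years

A: γ = 1/√(1 − 0.3829²) = 1/√0.8534 = 1.082; τ_A = 11.4/1.082 = 10.53 years.
B: γ = 1/√(1 − 0.5450²) = 1/√0.7030 = 1.193; τ_B = 11.4/1.193 = 9.558 years.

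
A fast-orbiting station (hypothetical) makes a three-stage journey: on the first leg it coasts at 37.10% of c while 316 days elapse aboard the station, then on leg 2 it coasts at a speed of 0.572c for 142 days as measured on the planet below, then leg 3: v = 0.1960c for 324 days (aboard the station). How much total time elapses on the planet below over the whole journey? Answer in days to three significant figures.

Δt = 813 days

Leg 1: β = 0.3710; γ = 1/√(1 − 0.3710²) = 1/√0.8624 = 1.077; Δt_1 = 1.077 × 316 = 340.3 days.
Leg 2: 142 days is already measured on the planet below.
Leg 3: γ = 1/√(1 − 0.1960²) = 1/√0.9616 = 1.020; Δt_3 = 1.020 × 324 = 330.4 days.
Total: 340.3 + 142.0 + 330.4 days.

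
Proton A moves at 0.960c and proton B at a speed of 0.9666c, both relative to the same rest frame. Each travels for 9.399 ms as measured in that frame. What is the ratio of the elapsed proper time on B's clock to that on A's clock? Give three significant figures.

τ_B/τ_A = 0.915

A: γ = 1/√(1 − 0.960²) = 25/7 ≈ 3.571. B: γ = 1/√(1 − 0.9666²) = 1/√0.06568 = 3.902.
τ_A/τ_B = γ_B/γ_A = 3.902/3.571 = 1.093, so τ_B/τ_A = 0.9153.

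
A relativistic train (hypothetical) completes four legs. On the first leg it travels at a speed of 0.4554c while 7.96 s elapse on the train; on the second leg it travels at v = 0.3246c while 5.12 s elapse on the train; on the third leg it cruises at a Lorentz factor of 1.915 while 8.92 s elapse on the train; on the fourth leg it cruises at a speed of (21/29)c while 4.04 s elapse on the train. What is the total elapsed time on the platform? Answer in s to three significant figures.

Leg 1: γ = 1/√(1 − 0.4554²) = 1/√0.7926 = 1.123; Δt_1 = 1.123 × 7.96 = 8.941 s.
Leg 2: γ = 1/√(1 − 0.3246²) = 1/√0.8946 = 1.057; Δt_2 = 1.057 × 5.12 = 5.413 s.
Leg 3: γ = 1.915; Δt_3 = 1.915 × 8.92 = 17.08 s.
Leg 4: γ = 1/√(1 − (21/29)²) = 29/20 = 1.450; Δt_4 = 1.450 × 4.04 = 5.858 s.
Total: 8.941 + 5.413 + 17.08 + 5.858 s.

Δt = 37.3 s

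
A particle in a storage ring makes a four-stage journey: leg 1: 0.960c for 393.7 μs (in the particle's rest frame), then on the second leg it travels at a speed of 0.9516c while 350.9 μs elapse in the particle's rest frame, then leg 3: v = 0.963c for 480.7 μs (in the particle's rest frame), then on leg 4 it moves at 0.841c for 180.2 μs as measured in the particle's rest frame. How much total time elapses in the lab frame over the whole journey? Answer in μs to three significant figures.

Δt = 4660 μs

Leg 1: γ = 1/√(1 − 0.960²) = 25/7 ≈ 3.571; Δt_1 = 3.571 × 393.7 = 1406 μs.
Leg 2: γ = 1/√(1 − 0.9516²) = 1/√0.09446 = 3.254; Δt_2 = 3.254 × 350.9 = 1142 μs.
Leg 3: γ = 1/√(1 − 0.963²) = 1/√0.07263 = 3.711; Δt_3 = 3.711 × 480.7 = 1784 μs.
Leg 4: γ = 1/√(1 − 0.841²) = 1/√0.2927 = 1.848; Δt_4 = 1.848 × 180.2 = 333.1 μs.
Total: 1406 + 1142 + 1784 + 333.1 μs.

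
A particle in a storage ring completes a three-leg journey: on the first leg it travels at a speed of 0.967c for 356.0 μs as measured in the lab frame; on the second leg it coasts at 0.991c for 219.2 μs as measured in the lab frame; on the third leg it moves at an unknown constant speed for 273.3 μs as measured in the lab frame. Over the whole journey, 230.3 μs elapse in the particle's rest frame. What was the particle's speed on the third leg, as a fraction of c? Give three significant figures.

β = 0.915

Leg 1: γ = 1/√(1 − 0.967²) = 1/√0.06491 = 3.925; τ_1 = 356.0/3.925 = 90.70 μs.
Leg 2: γ = 1/√(1 − 0.991²) = 1/√0.01792 = 7.470; τ_2 = 219.2/7.470 = 29.34 μs.
Leg 3: speed unknown; τ_3 = 273.3/γ_3.
Total proper time: 90.70 + 29.34 + τ_3 = 230.3, so τ_3 = 230.3 − 120.0 = 110.3 μs.
γ_3 = 273.3/110.3 = 2.479; β = √(1 − 1/γ²) = √0.8372.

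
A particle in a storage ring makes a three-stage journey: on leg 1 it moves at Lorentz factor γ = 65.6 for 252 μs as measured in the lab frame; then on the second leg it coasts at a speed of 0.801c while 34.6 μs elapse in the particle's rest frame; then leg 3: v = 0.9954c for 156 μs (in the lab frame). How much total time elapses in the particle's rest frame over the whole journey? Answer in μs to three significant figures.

Leg 1: γ = 65.6; τ_1 = 252/65.60 = 3.841 μs.
Leg 2: 34.6 μs is already measured in the particle's rest frame.
Leg 3: γ = 1/√(1 − 0.9954²) = 1/√0.009179 = 10.44; τ_3 = 156/10.44 = 14.95 μs.
Total: 3.841 + 34.60 + 14.95 μs.

τ = 53.4 μs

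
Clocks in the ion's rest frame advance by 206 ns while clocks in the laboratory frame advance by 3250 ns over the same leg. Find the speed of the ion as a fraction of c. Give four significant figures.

The proper time is measured in the ion's rest frame (both events occur at the ion's location); Δt is measured in the laboratory frame. γ = Δt/τ = 3250/206 = 15.78.
β = √(1 − 1/γ²) = √(1 − 0.004018) = √0.9960

v = 0.9980c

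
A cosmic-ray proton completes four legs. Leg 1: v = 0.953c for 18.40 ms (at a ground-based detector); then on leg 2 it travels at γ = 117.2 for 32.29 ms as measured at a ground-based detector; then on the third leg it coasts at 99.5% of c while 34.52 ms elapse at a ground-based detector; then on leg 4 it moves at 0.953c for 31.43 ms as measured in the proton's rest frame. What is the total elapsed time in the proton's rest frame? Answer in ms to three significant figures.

τ = 40.7 ms

Leg 1: γ = 1/√(1 − 0.953²) = 1/√0.09179 = 3.301; τ_1 = 18.40/3.301 = 5.575 ms.
Leg 2: γ = 117.2; τ_2 = 32.29/117.2 = 0.2755 ms.
Leg 3: β = 0.995; γ = 1/√(1 − 0.995²) = 1/√0.009975 = 10.01; τ_3 = 34.52/10.01 = 3.448 ms.
Leg 4: 31.43 ms is already measured in the proton's rest frame.
Total: 5.575 + 0.2755 + 3.448 + 31.43 ms.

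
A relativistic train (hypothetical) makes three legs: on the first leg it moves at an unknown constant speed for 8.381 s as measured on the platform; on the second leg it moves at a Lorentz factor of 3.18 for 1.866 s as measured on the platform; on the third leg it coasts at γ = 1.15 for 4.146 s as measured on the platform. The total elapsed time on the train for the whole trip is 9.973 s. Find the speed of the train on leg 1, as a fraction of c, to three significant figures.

Leg 1: speed unknown; τ_1 = 8.381/γ_1.
Leg 2: γ = 3.18; τ_2 = 1.866/3.180 = 0.5868 s.
Leg 3: γ = 1.15; τ_3 = 4.146/1.150 = 3.605 s.
Total proper time: τ_1 + 0.5868 + 3.605 = 9.973, so τ_1 = 9.973 − 4.192 = 5.781 s.
γ_1 = 8.381/5.781 = 1.450; β = √(1 − 1/γ²) = √0.5242.

β = 0.724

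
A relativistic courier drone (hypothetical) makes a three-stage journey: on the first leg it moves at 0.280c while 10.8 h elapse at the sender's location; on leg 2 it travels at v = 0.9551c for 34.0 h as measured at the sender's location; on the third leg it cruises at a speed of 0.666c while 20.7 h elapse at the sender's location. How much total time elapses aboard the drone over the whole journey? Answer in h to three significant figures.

Leg 1: γ = 1/√(1 − 0.280²) = 25/24 ≈ 1.042; τ_1 = 10.8/1.042 = 10.37 h.
Leg 2: γ = 1/√(1 − 0.9551²) = 1/√0.08778 = 3.375; τ_2 = 34.0/3.375 = 10.07 h.
Leg 3: γ = 1/√(1 − 0.666²) = 1/√0.5564 = 1.341; τ_3 = 20.7/1.341 = 15.44 h.
Total: 10.37 + 10.07 + 15.44 h.

τ = 35.9 h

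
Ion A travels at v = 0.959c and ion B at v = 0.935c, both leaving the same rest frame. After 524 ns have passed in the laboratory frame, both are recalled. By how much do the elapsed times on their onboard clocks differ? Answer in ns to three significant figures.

A: γ = 1/√(1 − 0.959²) = 1/√0.08032 = 3.529; τ_A = 524/3.529 = 148.5 ns.
B: γ = 1/√(1 − 0.935²) = 1/√0.1258 = 2.820; τ_B = 524/2.820 = 185.8 ns.

|τ_A − τ_B| = 37.3 ns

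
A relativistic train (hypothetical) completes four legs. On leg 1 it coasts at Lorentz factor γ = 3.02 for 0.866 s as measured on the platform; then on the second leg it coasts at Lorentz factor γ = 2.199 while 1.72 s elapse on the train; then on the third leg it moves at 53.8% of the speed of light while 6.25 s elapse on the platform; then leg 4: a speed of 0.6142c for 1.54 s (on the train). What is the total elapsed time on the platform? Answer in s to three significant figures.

Δt = 12.8 s

Leg 1: 0.866 s is already measured on the platform.
Leg 2: γ = 2.199; Δt_2 = 2.199 × 1.72 = 3.782 s.
Leg 3: 6.25 s is already measured on the platform.
Leg 4: γ = 1/√(1 − 0.6142²) = 1/√0.6228 = 1.267; Δt_4 = 1.267 × 1.54 = 1.951 s.
Total: 0.8660 + 3.782 + 6.250 + 1.951 s.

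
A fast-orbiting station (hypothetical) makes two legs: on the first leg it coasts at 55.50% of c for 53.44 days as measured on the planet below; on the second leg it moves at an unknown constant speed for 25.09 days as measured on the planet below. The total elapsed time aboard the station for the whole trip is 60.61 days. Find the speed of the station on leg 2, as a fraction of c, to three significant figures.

β = 0.765

Leg 1: β = 0.5550; γ = 1/√(1 − 0.5550²) = 1/√0.6920 = 1.202; τ_1 = 53.44/1.202 = 44.45 days.
Leg 2: speed unknown; τ_2 = 25.09/γ_2.
Total proper time: 44.45 + τ_2 = 60.61, so τ_2 = 60.61 − 44.45 = 16.16 days.
γ_2 = 25.09/16.16 = 1.553; β = √(1 − 1/γ²) = √0.5854.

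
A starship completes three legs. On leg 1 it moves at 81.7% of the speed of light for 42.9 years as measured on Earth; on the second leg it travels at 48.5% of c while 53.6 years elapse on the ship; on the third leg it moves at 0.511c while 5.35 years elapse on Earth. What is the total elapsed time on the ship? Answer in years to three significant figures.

Leg 1: β = 0.817; γ = 1/√(1 − 0.817²) = 1/√0.3325 = 1.734; τ_1 = 42.9/1.734 = 24.74 years.
Leg 2: 53.6 years is already measured on the ship.
Leg 3: γ = 1/√(1 − 0.511²) = 1/√0.7389 = 1.163; τ_3 = 5.35/1.163 = 4.599 years.
Total: 24.74 + 53.60 + 4.599 years.

τ = 82.9 years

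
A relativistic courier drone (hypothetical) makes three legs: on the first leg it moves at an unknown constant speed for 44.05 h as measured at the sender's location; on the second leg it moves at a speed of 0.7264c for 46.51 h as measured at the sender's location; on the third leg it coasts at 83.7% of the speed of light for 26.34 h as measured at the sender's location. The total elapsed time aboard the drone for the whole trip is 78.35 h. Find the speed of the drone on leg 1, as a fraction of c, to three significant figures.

Leg 1: speed unknown; τ_1 = 44.05/γ_1.
Leg 2: γ = 1/√(1 − 0.7264²) = 1/√0.4723 = 1.455; τ_2 = 46.51/1.455 = 31.97 h.
Leg 3: β = 0.837; γ = 1/√(1 − 0.837²) = 1/√0.2994 = 1.827; τ_3 = 26.34/1.827 = 14.41 h.
Total proper time: τ_1 + 31.97 + 14.41 = 78.35, so τ_1 = 78.35 − 46.38 = 31.97 h.
γ_1 = 44.05/31.97 = 1.378; β = √(1 − 1/γ²) = √0.4732.

β = 0.688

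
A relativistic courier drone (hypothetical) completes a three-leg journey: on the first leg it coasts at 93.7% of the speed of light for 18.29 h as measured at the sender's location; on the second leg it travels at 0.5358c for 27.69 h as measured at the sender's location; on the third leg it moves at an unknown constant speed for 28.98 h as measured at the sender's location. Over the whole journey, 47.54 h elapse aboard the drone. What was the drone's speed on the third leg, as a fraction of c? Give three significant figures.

β = 0.790

Leg 1: β = 0.937; γ = 1/√(1 − 0.937²) = 1/√0.1220 = 2.863; τ_1 = 18.29/2.863 = 6.389 h.
Leg 2: γ = 1/√(1 − 0.5358²) = 1/√0.7129 = 1.184; τ_2 = 27.69/1.184 = 23.38 h.
Leg 3: speed unknown; τ_3 = 28.98/γ_3.
Total proper time: 6.389 + 23.38 + τ_3 = 47.54, so τ_3 = 47.54 − 29.77 = 17.77 h.
γ_3 = 28.98/17.77 = 1.631; β = √(1 − 1/γ²) = √0.6240.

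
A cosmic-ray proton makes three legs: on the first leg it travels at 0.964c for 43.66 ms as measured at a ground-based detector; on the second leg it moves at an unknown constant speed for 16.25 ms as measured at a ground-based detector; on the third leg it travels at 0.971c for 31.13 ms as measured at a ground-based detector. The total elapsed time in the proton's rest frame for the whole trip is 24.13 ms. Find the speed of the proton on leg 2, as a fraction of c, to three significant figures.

Leg 1: γ = 1/√(1 − 0.964²) = 1/√0.07070 = 3.761; τ_1 = 43.66/3.761 = 11.61 ms.
Leg 2: speed unknown; τ_2 = 16.25/γ_2.
Leg 3: γ = 1/√(1 − 0.971²) = 1/√0.05716 = 4.183; τ_3 = 31.13/4.183 = 7.443 ms.
Total proper time: 11.61 + τ_2 + 7.443 = 24.13, so τ_2 = 24.13 − 19.05 = 5.078 ms.
γ_2 = 16.25/5.078 = 3.200; β = √(1 − 1/γ²) = √0.9023.

β = 0.950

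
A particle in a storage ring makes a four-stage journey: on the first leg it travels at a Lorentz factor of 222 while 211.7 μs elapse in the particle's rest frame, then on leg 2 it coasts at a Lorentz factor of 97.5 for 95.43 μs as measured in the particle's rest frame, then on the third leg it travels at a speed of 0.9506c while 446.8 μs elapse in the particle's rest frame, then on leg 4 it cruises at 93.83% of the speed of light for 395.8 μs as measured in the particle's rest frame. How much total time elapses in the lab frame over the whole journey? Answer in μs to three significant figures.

Δt = 5.89×10⁴ μs

Leg 1: γ = 222; Δt_1 = 222.0 × 211.7 = 4.700×10⁴ μs.
Leg 2: γ = 97.5; Δt_2 = 97.50 × 95.43 = 9304 μs.
Leg 3: γ = 1/√(1 − 0.9506²) = 1/√0.09636 = 3.221; Δt_3 = 3.221 × 446.8 = 1439 μs.
Leg 4: β = 0.9383; γ = 1/√(1 − 0.9383²) = 1/√0.1196 = 2.892; Δt_4 = 2.892 × 395.8 = 1145 μs.
Total: 4.700×10⁴ + 9304 + 1439 + 1145 μs.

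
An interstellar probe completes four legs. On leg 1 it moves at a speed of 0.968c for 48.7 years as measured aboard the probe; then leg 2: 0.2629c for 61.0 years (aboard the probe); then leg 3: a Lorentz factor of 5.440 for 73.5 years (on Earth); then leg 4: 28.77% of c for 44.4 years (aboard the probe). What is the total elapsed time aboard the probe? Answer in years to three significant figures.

τ = 168 years

Leg 1: 48.7 years is already measured aboard the probe.
Leg 2: 61.0 years is already measured aboard the probe.
Leg 3: γ = 5.440; τ_3 = 73.5/5.440 = 13.51 years.
Leg 4: 44.4 years is already measured aboard the probe.
Total: 48.70 + 61.00 + 13.51 + 44.40 years.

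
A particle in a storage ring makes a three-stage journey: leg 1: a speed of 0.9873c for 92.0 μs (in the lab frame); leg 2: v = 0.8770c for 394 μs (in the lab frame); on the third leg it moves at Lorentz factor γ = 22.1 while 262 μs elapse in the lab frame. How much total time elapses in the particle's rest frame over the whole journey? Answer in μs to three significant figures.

τ = 216 μs

Leg 1: γ = 1/√(1 − 0.9873²) = 1/√0.02524 = 6.295; τ_1 = 92.0/6.295 = 14.62 μs.
Leg 2: γ = 1/√(1 − 0.8770²) = 1/√0.2309 = 2.081; τ_2 = 394/2.081 = 189.3 μs.
Leg 3: γ = 22.1; τ_3 = 262/22.10 = 11.86 μs.
Total: 14.62 + 189.3 + 11.86 μs.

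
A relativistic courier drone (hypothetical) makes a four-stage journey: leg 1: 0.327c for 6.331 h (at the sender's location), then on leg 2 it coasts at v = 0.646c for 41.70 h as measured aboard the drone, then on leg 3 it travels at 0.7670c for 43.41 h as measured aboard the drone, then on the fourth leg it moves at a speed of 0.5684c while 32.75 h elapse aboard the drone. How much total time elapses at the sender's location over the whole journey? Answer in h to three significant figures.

Δt = 168 h

Leg 1: 6.331 h is already measured at the sender's location.
Leg 2: γ = 1/√(1 − 0.646²) = 1/√0.5827 = 1.310; Δt_2 = 1.310 × 41.70 = 54.63 h.
Leg 3: γ = 1/√(1 − 0.7670²) = 1/√0.4117 = 1.558; Δt_3 = 1.558 × 43.41 = 67.65 h.
Leg 4: γ = 1/√(1 − 0.5684²) = 1/√0.6769 = 1.215; Δt_4 = 1.215 × 32.75 = 39.81 h.
Total: 6.331 + 54.63 + 67.65 + 39.81 h.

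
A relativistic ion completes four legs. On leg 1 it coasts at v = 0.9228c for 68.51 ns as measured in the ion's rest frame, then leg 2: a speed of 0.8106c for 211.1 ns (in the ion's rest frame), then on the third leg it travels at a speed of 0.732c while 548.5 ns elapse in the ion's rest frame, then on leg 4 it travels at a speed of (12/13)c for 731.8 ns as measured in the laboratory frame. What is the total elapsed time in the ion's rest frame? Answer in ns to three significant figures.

Leg 1: 68.51 ns is already measured in the ion's rest frame.
Leg 2: 211.1 ns is already measured in the ion's rest frame.
Leg 3: 548.5 ns is already measured in the ion's rest frame.
Leg 4: γ = 1/√(1 − (12/13)²) = 13/5 = 2.600; τ_4 = 731.8/2.600 = 281.5 ns.
Total: 68.51 + 211.1 + 548.5 + 281.5 ns.

τ = 1110 ns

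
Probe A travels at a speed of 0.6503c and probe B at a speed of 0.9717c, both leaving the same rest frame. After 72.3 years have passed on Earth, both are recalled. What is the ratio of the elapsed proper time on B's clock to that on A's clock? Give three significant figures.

τ_B/τ_A = 0.311

A: γ = 1/√(1 − 0.6503²) = 1/√0.5771 = 1.316. B: γ = 1/√(1 − 0.9717²) = 1/√0.05580 = 4.233.
τ_A/τ_B = γ_B/γ_A = 4.233/1.316 = 3.216, so τ_B/τ_A = 0.3109.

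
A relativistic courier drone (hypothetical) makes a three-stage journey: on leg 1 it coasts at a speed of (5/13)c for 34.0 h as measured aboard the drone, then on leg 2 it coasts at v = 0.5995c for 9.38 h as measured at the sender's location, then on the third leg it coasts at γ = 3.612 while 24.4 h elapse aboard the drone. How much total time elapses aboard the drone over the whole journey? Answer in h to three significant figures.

τ = 65.9 h

Leg 1: 34.0 h is already measured aboard the drone.
Leg 2: γ = 1/√(1 − 0.5995²) = 1/√0.6406 = 1.249; τ_2 = 9.38/1.249 = 7.508 h.
Leg 3: 24.4 h is already measured aboard the drone.
Total: 34.00 + 7.508 + 24.40 h.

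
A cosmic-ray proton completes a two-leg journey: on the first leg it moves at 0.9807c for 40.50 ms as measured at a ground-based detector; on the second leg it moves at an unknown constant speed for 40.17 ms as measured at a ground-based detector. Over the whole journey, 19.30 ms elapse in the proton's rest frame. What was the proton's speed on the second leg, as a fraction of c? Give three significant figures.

β = 0.959

Leg 1: γ = 1/√(1 − 0.9807²) = 1/√0.03823 = 5.115; τ_1 = 40.50/5.115 = 7.919 ms.
Leg 2: speed unknown; τ_2 = 40.17/γ_2.
Total proper time: 7.919 + τ_2 = 19.30, so τ_2 = 19.30 − 7.919 = 11.38 ms.
γ_2 = 40.17/11.38 = 3.529; β = √(1 − 1/γ²) = √0.9197.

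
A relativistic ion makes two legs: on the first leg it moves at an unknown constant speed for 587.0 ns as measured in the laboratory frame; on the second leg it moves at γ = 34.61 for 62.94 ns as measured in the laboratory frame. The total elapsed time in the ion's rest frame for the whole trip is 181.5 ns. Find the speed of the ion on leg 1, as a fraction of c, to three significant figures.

Leg 1: speed unknown; τ_1 = 587.0/γ_1.
Leg 2: γ = 34.61; τ_2 = 62.94/34.61 = 1.819 ns.
Total proper time: τ_1 + 1.819 = 181.5, so τ_1 = 181.5 − 1.819 = 179.7 ns.
γ_1 = 587.0/179.7 = 3.267; β = √(1 − 1/γ²) = √0.9063.

β = 0.952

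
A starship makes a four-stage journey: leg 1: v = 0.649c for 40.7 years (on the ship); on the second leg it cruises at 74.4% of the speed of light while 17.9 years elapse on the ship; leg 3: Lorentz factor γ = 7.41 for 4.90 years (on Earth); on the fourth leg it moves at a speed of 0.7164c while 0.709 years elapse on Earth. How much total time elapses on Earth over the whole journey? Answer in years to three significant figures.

Δt = 85.9 years

Leg 1: γ = 1/√(1 − 0.649²) = 1/√0.5788 = 1.314; Δt_1 = 1.314 × 40.7 = 53.50 years.
Leg 2: β = 0.744; γ = 1/√(1 − 0.744²) = 1/√0.4465 = 1.497; Δt_2 = 1.497 × 17.9 = 26.79 years.
Leg 3: 4.90 years is already measured on Earth.
Leg 4: 0.709 years is already measured on Earth.
Total: 53.50 + 26.79 + 4.900 + 0.7090 years.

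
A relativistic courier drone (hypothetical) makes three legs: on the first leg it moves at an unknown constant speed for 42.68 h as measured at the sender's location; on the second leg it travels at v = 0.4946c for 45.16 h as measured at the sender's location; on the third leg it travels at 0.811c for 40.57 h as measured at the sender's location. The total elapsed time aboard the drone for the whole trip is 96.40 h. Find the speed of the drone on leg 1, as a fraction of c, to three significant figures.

β = 0.622

Leg 1: speed unknown; τ_1 = 42.68/γ_1.
Leg 2: γ = 1/√(1 − 0.4946²) = 1/√0.7554 = 1.151; τ_2 = 45.16/1.151 = 39.25 h.
Leg 3: γ = 1/√(1 − 0.811²) = 1/√0.3423 = 1.709; τ_3 = 40.57/1.709 = 23.74 h.
Total proper time: τ_1 + 39.25 + 23.74 = 96.40, so τ_1 = 96.40 − 62.98 = 33.42 h.
γ_1 = 42.68/33.42 = 1.277; β = √(1 − 1/γ²) = √0.3870.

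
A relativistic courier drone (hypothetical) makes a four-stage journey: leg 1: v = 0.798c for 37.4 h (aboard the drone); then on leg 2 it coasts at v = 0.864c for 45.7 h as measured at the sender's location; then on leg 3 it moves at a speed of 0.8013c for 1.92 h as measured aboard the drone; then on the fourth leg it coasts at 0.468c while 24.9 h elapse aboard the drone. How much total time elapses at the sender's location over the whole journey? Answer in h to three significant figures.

Leg 1: γ = 1/√(1 − 0.798²) = 1/√0.3632 = 1.659; Δt_1 = 1.659 × 37.4 = 62.06 h.
Leg 2: 45.7 h is already measured at the sender's location.
Leg 3: γ = 1/√(1 − 0.8013²) = 1/√0.3579 = 1.672; Δt_3 = 1.672 × 1.92 = 3.209 h.
Leg 4: γ = 1/√(1 − 0.468²) = 1/√0.7810 = 1.132; Δt_4 = 1.132 × 24.9 = 28.18 h.
Total: 62.06 + 45.70 + 3.209 + 28.18 h.

Δt = 139 h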